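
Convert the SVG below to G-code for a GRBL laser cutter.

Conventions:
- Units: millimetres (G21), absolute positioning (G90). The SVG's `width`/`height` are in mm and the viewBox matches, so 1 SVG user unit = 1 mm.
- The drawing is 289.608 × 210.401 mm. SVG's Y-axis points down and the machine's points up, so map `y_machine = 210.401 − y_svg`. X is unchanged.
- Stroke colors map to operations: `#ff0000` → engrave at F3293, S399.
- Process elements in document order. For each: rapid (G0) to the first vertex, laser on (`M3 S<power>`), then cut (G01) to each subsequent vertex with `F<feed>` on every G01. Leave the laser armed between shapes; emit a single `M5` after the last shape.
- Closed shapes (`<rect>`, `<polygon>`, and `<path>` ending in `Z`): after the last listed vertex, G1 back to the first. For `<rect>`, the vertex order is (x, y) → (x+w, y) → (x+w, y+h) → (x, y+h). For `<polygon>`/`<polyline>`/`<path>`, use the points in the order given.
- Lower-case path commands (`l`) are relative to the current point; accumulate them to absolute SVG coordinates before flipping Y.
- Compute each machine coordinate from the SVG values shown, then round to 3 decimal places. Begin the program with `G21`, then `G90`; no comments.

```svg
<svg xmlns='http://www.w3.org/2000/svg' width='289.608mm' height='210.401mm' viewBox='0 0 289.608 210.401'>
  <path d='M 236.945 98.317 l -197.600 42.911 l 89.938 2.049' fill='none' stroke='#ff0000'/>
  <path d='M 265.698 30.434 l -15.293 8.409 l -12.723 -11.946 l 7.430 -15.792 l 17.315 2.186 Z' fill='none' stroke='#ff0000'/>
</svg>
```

G21
G90
G0 X236.945 Y112.084
M3 S399
G01 X39.345 Y69.173 F3293
G01 X129.283 Y67.124 F3293
G0 X265.698 Y179.967
M3 S399
G01 X250.405 Y171.558 F3293
G01 X237.682 Y183.504 F3293
G01 X245.112 Y199.296 F3293
G01 X262.427 Y197.110 F3293
G01 X265.698 Y179.967 F3293
M5

Since the viewBox matches the mm dimensions, user units are millimetres directly. The only transform is the Y-flip y_m = 210.401 − y_svg.

Shape 1 is a open polyline drawn with `<path>`. Its stroke #ff0000 means engrave at S399, F3293. After flipping Y the toolpath is (236.945,112.084) → (39.345,69.173) → (129.283,67.124).

Shape 2 is a regular polygon drawn with `<path>`. Its stroke #ff0000 means engrave at S399, F3293. After flipping Y the toolpath is (265.698,179.967) → (250.405,171.558) → (237.682,183.504) → (245.112,199.296) → (262.427,197.110) → (265.698,179.967), returning to the start.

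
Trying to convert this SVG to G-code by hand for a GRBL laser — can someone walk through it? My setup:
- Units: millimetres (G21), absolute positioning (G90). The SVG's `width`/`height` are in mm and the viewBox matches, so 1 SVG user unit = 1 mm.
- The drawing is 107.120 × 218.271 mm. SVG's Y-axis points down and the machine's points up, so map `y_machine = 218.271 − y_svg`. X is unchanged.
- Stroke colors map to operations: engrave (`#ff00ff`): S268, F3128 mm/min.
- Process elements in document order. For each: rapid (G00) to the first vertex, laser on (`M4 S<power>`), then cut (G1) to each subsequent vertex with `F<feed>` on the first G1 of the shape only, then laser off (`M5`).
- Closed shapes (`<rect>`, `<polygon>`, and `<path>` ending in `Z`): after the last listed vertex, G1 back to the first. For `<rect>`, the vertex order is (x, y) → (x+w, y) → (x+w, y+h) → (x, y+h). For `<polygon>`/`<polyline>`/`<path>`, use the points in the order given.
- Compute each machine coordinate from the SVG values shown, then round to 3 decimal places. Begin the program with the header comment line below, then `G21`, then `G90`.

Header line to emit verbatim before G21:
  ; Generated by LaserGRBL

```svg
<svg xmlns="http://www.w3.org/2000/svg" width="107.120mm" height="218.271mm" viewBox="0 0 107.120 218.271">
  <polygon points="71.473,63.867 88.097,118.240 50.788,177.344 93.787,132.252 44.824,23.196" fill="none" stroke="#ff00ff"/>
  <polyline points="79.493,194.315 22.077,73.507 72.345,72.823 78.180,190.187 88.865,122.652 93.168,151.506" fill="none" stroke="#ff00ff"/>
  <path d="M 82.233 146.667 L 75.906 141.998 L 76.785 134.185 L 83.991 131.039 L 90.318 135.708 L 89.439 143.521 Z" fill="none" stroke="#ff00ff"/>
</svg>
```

viewBox `0 0 107.120 218.271` with mm width/height → 1 unit = 1 mm. Flip: y_m = 218.271 − y_svg.

**Shape 1** — `<polygon>` closed polygon, stroke `#ff00ff` → engrave (S268, F3128). Machine vertices: (71.473,154.404) → (88.097,100.031) → (50.788,40.927) → (93.787,86.019) → (44.824,195.075) → (71.473,154.404). Closed: final G1 returns to the first vertex.

**Shape 2** — `<polyline>` open polyline, stroke `#ff00ff` → engrave (S268, F3128). Machine vertices: (79.493,23.956) → (22.077,144.764) → (72.345,145.448) → (78.180,28.084) → (88.865,95.619) → (93.168,66.765). Open path.

**Shape 3** — `<path>` regular polygon, stroke `#ff00ff` → engrave (S268, F3128). Machine vertices: (82.233,71.604) → (75.906,76.273) → (76.785,84.086) → (83.991,87.232) → (90.318,82.563) → (89.439,74.750) → (82.233,71.604). Closed: final G1 returns to the first vertex.

; Generated by LaserGRBL
G21
G90
G00 X71.473 Y154.404
M4 S268
G1 X88.097 Y100.031 F3128
G1 X50.788 Y40.927
G1 X93.787 Y86.019
G1 X44.824 Y195.075
G1 X71.473 Y154.404
M5
G00 X79.493 Y23.956
M4 S268
G1 X22.077 Y144.764 F3128
G1 X72.345 Y145.448
G1 X78.180 Y28.084
G1 X88.865 Y95.619
G1 X93.168 Y66.765
M5
G00 X82.233 Y71.604
M4 S268
G1 X75.906 Y76.273 F3128
G1 X76.785 Y84.086
G1 X83.991 Y87.232
G1 X90.318 Y82.563
G1 X89.439 Y74.750
G1 X82.233 Y71.604
M5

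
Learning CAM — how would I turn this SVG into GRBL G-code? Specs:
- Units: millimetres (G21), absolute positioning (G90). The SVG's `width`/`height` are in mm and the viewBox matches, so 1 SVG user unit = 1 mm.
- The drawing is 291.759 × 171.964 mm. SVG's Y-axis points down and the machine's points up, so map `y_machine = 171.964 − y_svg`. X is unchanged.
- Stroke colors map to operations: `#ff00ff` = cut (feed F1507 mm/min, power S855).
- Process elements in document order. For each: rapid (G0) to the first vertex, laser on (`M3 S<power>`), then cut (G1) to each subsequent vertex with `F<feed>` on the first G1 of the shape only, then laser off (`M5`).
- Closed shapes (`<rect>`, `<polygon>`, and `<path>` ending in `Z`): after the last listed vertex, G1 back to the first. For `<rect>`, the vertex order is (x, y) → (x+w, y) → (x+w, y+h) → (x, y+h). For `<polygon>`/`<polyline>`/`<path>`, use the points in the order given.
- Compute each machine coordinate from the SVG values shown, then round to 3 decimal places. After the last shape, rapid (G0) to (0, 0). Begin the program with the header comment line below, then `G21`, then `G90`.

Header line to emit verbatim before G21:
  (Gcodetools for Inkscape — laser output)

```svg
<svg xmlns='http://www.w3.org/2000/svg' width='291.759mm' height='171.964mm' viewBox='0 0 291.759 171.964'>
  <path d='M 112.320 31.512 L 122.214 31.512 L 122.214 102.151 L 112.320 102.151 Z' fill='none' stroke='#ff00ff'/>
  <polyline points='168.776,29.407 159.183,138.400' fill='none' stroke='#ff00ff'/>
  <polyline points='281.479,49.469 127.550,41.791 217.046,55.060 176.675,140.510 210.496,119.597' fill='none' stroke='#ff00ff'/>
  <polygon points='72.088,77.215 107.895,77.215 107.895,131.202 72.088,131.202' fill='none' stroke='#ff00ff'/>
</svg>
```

(Gcodetools for Inkscape — laser output)
G21
G90
G0 X112.320 Y140.452
M3 S855
G1 X122.214 Y140.452 F1507
G1 X122.214 Y69.813
G1 X112.320 Y69.813
G1 X112.320 Y140.452
M5
G0 X168.776 Y142.557
M3 S855
G1 X159.183 Y33.564 F1507
M5
G0 X281.479 Y122.495
M3 S855
G1 X127.550 Y130.173 F1507
G1 X217.046 Y116.904
G1 X176.675 Y31.454
G1 X210.496 Y52.367
M5
G0 X72.088 Y94.749
M3 S855
G1 X107.895 Y94.749 F1507
G1 X107.895 Y40.762
G1 X72.088 Y40.762
G1 X72.088 Y94.749
M5
G0 X0.000 Y0.000

Since the viewBox matches the mm dimensions, user units are millimetres directly. The only transform is the Y-flip y_m = 171.964 − y_svg.

Shape 1 is a rectangle drawn with `<path>`. Its stroke #ff00ff means cut at S855, F1507. After flipping Y the toolpath is (112.320,140.452) → (122.214,140.452) → (122.214,69.813) → (112.320,69.813) → (112.320,140.452), returning to the start.

Shape 2 is a line segment drawn with `<polyline>`. Its stroke #ff00ff means cut at S855, F1507. After flipping Y the toolpath is (168.776,142.557) → (159.183,33.564).

Shape 3 is a open polyline drawn with `<polyline>`. Its stroke #ff00ff means cut at S855, F1507. After flipping Y the toolpath is (281.479,122.495) → (127.550,130.173) → (217.046,116.904) → (176.675,31.454) → (210.496,52.367).

Shape 4 is a rectangle drawn with `<polygon>`. Its stroke #ff00ff means cut at S855, F1507. After flipping Y the toolpath is (72.088,94.749) → (107.895,94.749) → (107.895,40.762) → (72.088,40.762) → (72.088,94.749), returning to the start.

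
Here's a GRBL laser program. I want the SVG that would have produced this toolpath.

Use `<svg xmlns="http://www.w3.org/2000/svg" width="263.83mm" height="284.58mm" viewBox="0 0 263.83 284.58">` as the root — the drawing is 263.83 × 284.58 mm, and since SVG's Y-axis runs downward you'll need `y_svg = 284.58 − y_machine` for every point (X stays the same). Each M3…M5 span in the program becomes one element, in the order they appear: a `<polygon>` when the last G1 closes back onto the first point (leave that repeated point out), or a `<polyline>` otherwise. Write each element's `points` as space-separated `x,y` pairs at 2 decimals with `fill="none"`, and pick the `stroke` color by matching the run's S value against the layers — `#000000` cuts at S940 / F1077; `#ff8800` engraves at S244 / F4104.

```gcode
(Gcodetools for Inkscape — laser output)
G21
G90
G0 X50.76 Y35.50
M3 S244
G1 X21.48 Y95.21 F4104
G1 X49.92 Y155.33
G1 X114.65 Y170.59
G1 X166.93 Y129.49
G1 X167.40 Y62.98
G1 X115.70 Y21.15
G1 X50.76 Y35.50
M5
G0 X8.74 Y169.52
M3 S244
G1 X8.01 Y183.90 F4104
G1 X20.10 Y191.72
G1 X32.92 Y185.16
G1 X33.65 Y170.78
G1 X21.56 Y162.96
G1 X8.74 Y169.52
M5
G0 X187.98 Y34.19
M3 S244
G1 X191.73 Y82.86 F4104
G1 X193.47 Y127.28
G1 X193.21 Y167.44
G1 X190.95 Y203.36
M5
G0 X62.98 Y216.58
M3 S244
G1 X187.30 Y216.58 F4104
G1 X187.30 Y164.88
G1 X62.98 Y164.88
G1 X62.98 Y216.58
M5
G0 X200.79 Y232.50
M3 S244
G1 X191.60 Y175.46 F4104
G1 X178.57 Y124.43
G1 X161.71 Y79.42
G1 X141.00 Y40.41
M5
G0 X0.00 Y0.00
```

<svg xmlns="http://www.w3.org/2000/svg" width="263.83mm" height="284.58mm" viewBox="0 0 263.83 284.58">
  <polygon points="50.76,249.08 21.48,189.37 49.92,129.25 114.65,113.99 166.93,155.09 167.40,221.60 115.70,263.43" fill="none" stroke="#ff8800"/>
  <polygon points="8.74,115.06 8.01,100.68 20.10,92.86 32.92,99.42 33.65,113.80 21.56,121.62" fill="none" stroke="#ff8800"/>
  <polyline points="187.98,250.39 191.73,201.72 193.47,157.30 193.21,117.14 190.95,81.22" fill="none" stroke="#ff8800"/>
  <polygon points="62.98,68.00 187.30,68.00 187.30,119.70 62.98,119.70" fill="none" stroke="#ff8800"/>
  <polyline points="200.79,52.08 191.60,109.12 178.57,160.15 161.71,205.16 141.00,244.17" fill="none" stroke="#ff8800"/>
</svg>

Each laser-on run becomes one SVG element. Flip Y back into SVG space with y_svg = 284.58 − y_machine. Every run uses S244, so all elements get stroke `#ff8800` (engrave).

Run 1: The run returns to its start, so emit a `<polygon>` with points (Y-flipped): 50.76,249.08 21.48,189.37 49.92,129.25 114.65,113.99 166.93,155.09 167.40,221.60 115.70,263.43.

Run 2: The run returns to its start, so emit a `<polygon>` with points (Y-flipped): 8.74,115.06 8.01,100.68 20.10,92.86 32.92,99.42 33.65,113.80 21.56,121.62.

Run 3: The run is open, so emit a `<polyline>` with points (Y-flipped): 187.98,250.39 191.73,201.72 193.47,157.30 193.21,117.14 190.95,81.22.

Run 4: The run returns to its start, so emit a `<polygon>` with points (Y-flipped): 62.98,68.00 187.30,68.00 187.30,119.70 62.98,119.70.

Run 5: The run is open, so emit a `<polyline>` with points (Y-flipped): 200.79,52.08 191.60,109.12 178.57,160.15 161.71,205.16 141.00,244.17.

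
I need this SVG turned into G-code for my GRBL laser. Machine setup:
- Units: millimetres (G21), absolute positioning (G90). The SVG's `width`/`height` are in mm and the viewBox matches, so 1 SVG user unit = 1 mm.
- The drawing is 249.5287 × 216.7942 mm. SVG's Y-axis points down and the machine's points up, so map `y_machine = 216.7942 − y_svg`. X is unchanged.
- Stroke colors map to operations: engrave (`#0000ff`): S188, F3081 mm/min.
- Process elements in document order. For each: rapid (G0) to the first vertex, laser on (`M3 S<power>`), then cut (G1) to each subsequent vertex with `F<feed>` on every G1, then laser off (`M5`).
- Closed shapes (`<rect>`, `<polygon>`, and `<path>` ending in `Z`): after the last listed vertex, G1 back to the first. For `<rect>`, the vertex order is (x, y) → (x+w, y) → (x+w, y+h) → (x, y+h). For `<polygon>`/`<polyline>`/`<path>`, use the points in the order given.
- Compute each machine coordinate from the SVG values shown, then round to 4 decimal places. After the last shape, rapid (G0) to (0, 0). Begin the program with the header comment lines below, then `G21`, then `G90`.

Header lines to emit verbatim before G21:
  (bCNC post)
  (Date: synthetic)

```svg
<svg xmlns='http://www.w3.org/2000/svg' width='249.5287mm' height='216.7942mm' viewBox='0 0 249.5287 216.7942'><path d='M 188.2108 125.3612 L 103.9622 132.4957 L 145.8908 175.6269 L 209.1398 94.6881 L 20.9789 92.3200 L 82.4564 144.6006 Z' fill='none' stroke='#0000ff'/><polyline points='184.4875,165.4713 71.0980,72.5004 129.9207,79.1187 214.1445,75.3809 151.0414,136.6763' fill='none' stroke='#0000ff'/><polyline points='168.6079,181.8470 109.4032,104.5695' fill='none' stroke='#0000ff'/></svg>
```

viewBox `0 0 249.5287 216.7942` with mm width/height → 1 unit = 1 mm. Flip: y_m = 216.7942 − y_svg.

**Shape 1** — `<path>` closed polygon, stroke `#0000ff` → engrave (S188, F3081). Machine vertices: (188.2108,91.4330) → (103.9622,84.2985) → (145.8908,41.1673) → (209.1398,122.1061) → (20.9789,124.4742) → (82.4564,72.1936) → (188.2108,91.4330). Closed: final G1 returns to the first vertex.

**Shape 2** — `<polyline>` open polyline, stroke `#0000ff` → engrave (S188, F3081). Machine vertices: (184.4875,51.3229) → (71.0980,144.2938) → (129.9207,137.6755) → (214.1445,141.4133) → (151.0414,80.1179). Open path.

**Shape 3** — `<polyline>` line segment, stroke `#0000ff` → engrave (S188, F3081). Machine vertices: (168.6079,34.9472) → (109.4032,112.2247). Open path.

(bCNC post)
(Date: synthetic)
G21
G90
G0 X188.2108 Y91.4330
M3 S188
G1 X103.9622 Y84.2985 F3081
G1 X145.8908 Y41.1673 F3081
G1 X209.1398 Y122.1061 F3081
G1 X20.9789 Y124.4742 F3081
G1 X82.4564 Y72.1936 F3081
G1 X188.2108 Y91.4330 F3081
M5
G0 X184.4875 Y51.3229
M3 S188
G1 X71.0980 Y144.2938 F3081
G1 X129.9207 Y137.6755 F3081
G1 X214.1445 Y141.4133 F3081
G1 X151.0414 Y80.1179 F3081
M5
G0 X168.6079 Y34.9472
M3 S188
G1 X109.4032 Y112.2247 F3081
M5
G0 X0.0000 Y0.0000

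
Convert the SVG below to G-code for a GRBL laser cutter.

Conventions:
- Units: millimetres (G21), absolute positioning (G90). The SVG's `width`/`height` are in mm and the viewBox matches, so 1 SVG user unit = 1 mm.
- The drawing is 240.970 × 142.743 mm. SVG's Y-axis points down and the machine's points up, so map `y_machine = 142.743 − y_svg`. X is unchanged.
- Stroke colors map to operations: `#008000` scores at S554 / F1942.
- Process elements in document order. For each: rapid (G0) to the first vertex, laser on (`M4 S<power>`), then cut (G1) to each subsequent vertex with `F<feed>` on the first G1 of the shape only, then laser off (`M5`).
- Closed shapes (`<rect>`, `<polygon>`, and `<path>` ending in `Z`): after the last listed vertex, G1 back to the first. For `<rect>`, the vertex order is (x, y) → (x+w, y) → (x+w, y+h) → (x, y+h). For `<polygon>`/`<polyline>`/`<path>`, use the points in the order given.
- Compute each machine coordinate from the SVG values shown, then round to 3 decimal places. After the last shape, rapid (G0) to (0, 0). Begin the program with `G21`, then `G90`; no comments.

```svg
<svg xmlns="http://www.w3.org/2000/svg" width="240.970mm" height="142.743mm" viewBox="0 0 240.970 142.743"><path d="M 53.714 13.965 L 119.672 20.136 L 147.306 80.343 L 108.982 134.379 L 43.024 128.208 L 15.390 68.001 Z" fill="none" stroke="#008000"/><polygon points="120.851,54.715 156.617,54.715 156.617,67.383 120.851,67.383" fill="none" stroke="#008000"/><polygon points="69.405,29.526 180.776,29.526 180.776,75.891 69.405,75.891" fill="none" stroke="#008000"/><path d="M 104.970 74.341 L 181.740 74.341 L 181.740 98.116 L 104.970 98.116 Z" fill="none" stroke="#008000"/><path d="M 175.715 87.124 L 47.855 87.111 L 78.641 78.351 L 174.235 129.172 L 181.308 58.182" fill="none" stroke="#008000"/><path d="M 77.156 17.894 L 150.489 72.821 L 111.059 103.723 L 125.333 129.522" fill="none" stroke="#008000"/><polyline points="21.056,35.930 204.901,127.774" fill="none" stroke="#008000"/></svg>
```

1 u = 1 mm; y_m = 142.743 − y.

[1] `<path>` regular polygon, #008000→score S554 F1942: (53.714,128.778) → (119.672,122.607) → (147.306,62.400) → (108.982,8.364) → (43.024,14.535) → (15.390,74.742) → (53.714,128.778) (closed)

[2] `<polygon>` rectangle, #008000→score S554 F1942: (120.851,88.028) → (156.617,88.028) → (156.617,75.360) → (120.851,75.360) → (120.851,88.028) (closed)

[3] `<polygon>` rectangle, #008000→score S554 F1942: (69.405,113.217) → (180.776,113.217) → (180.776,66.852) → (69.405,66.852) → (69.405,113.217) (closed)

[4] `<path>` rectangle, #008000→score S554 F1942: (104.970,68.402) → (181.740,68.402) → (181.740,44.627) → (104.970,44.627) → (104.970,68.402) (closed)

[5] `<path>` open polyline, #008000→score S554 F1942: (175.715,55.619) → (47.855,55.632) → (78.641,64.392) → (174.235,13.571) → (181.308,84.561)

[6] `<path>` open polyline, #008000→score S554 F1942: (77.156,124.849) → (150.489,69.922) → (111.059,39.020) → (125.333,13.221)

[7] `<polyline>` line segment, #008000→score S554 F1942: (21.056,106.813) → (204.901,14.969)

G21
G90
G0 X53.714 Y128.778
M4 S554
G1 X119.672 Y122.607 F1942
G1 X147.306 Y62.400
G1 X108.982 Y8.364
G1 X43.024 Y14.535
G1 X15.390 Y74.742
G1 X53.714 Y128.778
M5
G0 X120.851 Y88.028
M4 S554
G1 X156.617 Y88.028 F1942
G1 X156.617 Y75.360
G1 X120.851 Y75.360
G1 X120.851 Y88.028
M5
G0 X69.405 Y113.217
M4 S554
G1 X180.776 Y113.217 F1942
G1 X180.776 Y66.852
G1 X69.405 Y66.852
G1 X69.405 Y113.217
M5
G0 X104.970 Y68.402
M4 S554
G1 X181.740 Y68.402 F1942
G1 X181.740 Y44.627
G1 X104.970 Y44.627
G1 X104.970 Y68.402
M5
G0 X175.715 Y55.619
M4 S554
G1 X47.855 Y55.632 F1942
G1 X78.641 Y64.392
G1 X174.235 Y13.571
G1 X181.308 Y84.561
M5
G0 X77.156 Y124.849
M4 S554
G1 X150.489 Y69.922 F1942
G1 X111.059 Y39.020
G1 X125.333 Y13.221
M5
G0 X21.056 Y106.813
M4 S554
G1 X204.901 Y14.969 F1942
M5
G0 X0.000 Y0.000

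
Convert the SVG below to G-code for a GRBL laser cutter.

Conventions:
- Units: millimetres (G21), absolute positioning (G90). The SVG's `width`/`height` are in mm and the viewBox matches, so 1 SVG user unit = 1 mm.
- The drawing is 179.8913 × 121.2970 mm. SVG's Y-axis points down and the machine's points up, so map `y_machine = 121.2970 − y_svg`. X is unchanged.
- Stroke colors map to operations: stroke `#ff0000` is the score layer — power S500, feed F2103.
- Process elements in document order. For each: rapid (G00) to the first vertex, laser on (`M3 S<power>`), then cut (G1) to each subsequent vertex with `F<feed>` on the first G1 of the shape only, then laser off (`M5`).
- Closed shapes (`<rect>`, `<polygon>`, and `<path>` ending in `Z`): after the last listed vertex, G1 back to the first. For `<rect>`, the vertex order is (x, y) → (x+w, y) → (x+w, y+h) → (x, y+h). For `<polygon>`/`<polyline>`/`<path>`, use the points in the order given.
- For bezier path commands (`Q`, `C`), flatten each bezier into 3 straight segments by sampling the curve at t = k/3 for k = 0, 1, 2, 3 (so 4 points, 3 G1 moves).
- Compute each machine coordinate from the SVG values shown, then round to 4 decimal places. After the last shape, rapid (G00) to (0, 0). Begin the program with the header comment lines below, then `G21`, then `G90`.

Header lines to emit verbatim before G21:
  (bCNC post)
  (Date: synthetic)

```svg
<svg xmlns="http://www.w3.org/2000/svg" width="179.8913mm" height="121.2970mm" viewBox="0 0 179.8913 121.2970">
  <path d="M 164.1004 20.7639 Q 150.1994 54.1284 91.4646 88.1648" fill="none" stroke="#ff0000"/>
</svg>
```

Since the viewBox matches the mm dimensions, user units are millimetres directly. The only transform is the Y-flip y_m = 121.2970 − y_svg.

Shape 1 is a quadratic bezier drawn with `<path>`. Its stroke #ff0000 means score at S500, F2103. After flipping Y the toolpath is (164.1004,100.5331) → (149.8515,78.2154) → (125.6396,55.7485) → (91.4646,33.1322).

(bCNC post)
(Date: synthetic)
G21
G90
G00 X164.1004 Y100.5331
M3 S500
G1 X149.8515 Y78.2154 F2103
G1 X125.6396 Y55.7485
G1 X91.4646 Y33.1322
M5
G00 X0.0000 Y0.0000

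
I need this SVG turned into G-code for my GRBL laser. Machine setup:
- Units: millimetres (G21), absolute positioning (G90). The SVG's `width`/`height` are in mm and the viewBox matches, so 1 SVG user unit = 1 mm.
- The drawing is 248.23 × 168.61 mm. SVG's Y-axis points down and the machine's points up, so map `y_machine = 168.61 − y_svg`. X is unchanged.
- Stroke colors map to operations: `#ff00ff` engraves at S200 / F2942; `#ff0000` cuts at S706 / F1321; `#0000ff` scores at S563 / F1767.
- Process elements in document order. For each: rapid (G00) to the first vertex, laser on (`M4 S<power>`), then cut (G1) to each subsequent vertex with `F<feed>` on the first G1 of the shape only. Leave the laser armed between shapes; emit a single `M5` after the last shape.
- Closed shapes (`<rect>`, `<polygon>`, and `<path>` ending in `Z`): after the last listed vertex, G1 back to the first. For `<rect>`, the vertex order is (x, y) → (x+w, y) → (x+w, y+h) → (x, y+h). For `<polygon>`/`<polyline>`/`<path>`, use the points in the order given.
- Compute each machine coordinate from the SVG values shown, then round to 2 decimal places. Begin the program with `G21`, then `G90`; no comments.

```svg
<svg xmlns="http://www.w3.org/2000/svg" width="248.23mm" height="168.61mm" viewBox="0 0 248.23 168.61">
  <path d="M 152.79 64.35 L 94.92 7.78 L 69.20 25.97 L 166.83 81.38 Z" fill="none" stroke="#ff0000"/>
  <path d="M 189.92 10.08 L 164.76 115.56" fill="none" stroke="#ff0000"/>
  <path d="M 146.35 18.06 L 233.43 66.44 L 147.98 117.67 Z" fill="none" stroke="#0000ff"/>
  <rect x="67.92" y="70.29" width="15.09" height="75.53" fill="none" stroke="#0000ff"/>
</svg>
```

1 u = 1 mm; y_m = 168.61 − y.

[1] `<path>` closed polygon, #ff0000→cut S706 F1321: (152.79,104.26) → (94.92,160.83) → (69.20,142.64) → (166.83,87.23) → (152.79,104.26) (closed)

[2] `<path>` line segment, #ff0000→cut S706 F1321: (189.92,158.53) → (164.76,53.05)

[3] `<path>` regular polygon, #0000ff→score S563 F1767: (146.35,150.55) → (233.43,102.17) → (147.98,50.94) → (146.35,150.55) (closed)

[4] `<rect>` rectangle, #0000ff→score S563 F1767: (67.92,98.32) → (83.01,98.32) → (83.01,22.79) → (67.92,22.79) → (67.92,98.32) (closed)

G21
G90
G00 X152.79 Y104.26
M4 S706
G1 X94.92 Y160.83 F1321
G1 X69.20 Y142.64
G1 X166.83 Y87.23
G1 X152.79 Y104.26
G00 X189.92 Y158.53
M4 S706
G1 X164.76 Y53.05 F1321
G00 X146.35 Y150.55
M4 S563
G1 X233.43 Y102.17 F1767
G1 X147.98 Y50.94
G1 X146.35 Y150.55
G00 X67.92 Y98.32
M4 S563
G1 X83.01 Y98.32 F1767
G1 X83.01 Y22.79
G1 X67.92 Y22.79
G1 X67.92 Y98.32
M5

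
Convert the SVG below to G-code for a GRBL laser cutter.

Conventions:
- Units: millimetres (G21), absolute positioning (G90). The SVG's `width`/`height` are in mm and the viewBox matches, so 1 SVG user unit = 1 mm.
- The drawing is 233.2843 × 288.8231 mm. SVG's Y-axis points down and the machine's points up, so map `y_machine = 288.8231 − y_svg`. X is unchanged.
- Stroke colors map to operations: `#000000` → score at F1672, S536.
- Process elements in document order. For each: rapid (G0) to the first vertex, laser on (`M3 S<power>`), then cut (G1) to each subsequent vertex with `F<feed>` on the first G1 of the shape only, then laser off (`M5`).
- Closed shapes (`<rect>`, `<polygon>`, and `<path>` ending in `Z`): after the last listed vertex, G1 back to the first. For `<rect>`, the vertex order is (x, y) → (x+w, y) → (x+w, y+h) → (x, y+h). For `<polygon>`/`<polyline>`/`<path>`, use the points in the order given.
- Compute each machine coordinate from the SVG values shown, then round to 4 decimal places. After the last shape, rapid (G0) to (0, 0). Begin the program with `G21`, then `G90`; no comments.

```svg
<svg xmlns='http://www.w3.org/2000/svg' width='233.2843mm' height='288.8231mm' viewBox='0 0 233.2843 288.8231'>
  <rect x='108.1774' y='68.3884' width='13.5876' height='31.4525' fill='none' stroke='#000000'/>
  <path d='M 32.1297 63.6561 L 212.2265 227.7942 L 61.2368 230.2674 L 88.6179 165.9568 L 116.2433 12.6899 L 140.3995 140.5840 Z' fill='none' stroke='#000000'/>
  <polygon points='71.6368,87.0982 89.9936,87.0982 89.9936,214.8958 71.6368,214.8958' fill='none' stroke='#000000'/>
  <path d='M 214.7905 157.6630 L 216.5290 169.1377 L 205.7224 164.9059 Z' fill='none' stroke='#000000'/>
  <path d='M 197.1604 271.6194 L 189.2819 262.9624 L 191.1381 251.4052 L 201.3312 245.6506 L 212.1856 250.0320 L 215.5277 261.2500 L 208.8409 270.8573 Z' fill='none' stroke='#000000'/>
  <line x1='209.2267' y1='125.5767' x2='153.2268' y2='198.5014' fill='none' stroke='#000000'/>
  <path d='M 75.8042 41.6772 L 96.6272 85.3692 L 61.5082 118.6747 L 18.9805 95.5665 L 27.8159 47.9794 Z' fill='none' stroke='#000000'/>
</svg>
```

1 u = 1 mm; y_m = 288.8231 − y.

[1] `<rect>` rectangle, #000000→score S536 F1672: (108.1774,220.4347) → (121.7650,220.4347) → (121.7650,188.9822) → (108.1774,188.9822) → (108.1774,220.4347) (closed)

[2] `<path>` closed polygon, #000000→score S536 F1672: (32.1297,225.1670) → (212.2265,61.0289) → (61.2368,58.5557) → (88.6179,122.8663) → (116.2433,276.1332) → (140.3995,148.2391) → (32.1297,225.1670) (closed)

[3] `<polygon>` rectangle, #000000→score S536 F1672: (71.6368,201.7249) → (89.9936,201.7249) → (89.9936,73.9273) → (71.6368,73.9273) → (71.6368,201.7249) (closed)

[4] `<path>` regular polygon, #000000→score S536 F1672: (214.7905,131.1601) → (216.5290,119.6854) → (205.7224,123.9172) → (214.7905,131.1601) (closed)

[5] `<path>` regular polygon, #000000→score S536 F1672: (197.1604,17.2037) → (189.2819,25.8607) → (191.1381,37.4179) → (201.3312,43.1725) → (212.1856,38.7911) → (215.5277,27.5731) → (208.8409,17.9658) → (197.1604,17.2037) (closed)

[6] `<line>` line segment, #000000→score S536 F1672: (209.2267,163.2464) → (153.2268,90.3217)

[7] `<path>` regular polygon, #000000→score S536 F1672: (75.8042,247.1459) → (96.6272,203.4539) → (61.5082,170.1484) → (18.9805,193.2566) → (27.8159,240.8437) → (75.8042,247.1459) (closed)

G21
G90
G0 X108.1774 Y220.4347
M3 S536
G1 X121.7650 Y220.4347 F1672
G1 X121.7650 Y188.9822
G1 X108.1774 Y188.9822
G1 X108.1774 Y220.4347
M5
G0 X32.1297 Y225.1670
M3 S536
G1 X212.2265 Y61.0289 F1672
G1 X61.2368 Y58.5557
G1 X88.6179 Y122.8663
G1 X116.2433 Y276.1332
G1 X140.3995 Y148.2391
G1 X32.1297 Y225.1670
M5
G0 X71.6368 Y201.7249
M3 S536
G1 X89.9936 Y201.7249 F1672
G1 X89.9936 Y73.9273
G1 X71.6368 Y73.9273
G1 X71.6368 Y201.7249
M5
G0 X214.7905 Y131.1601
M3 S536
G1 X216.5290 Y119.6854 F1672
G1 X205.7224 Y123.9172
G1 X214.7905 Y131.1601
M5
G0 X197.1604 Y17.2037
M3 S536
G1 X189.2819 Y25.8607 F1672
G1 X191.1381 Y37.4179
G1 X201.3312 Y43.1725
G1 X212.1856 Y38.7911
G1 X215.5277 Y27.5731
G1 X208.8409 Y17.9658
G1 X197.1604 Y17.2037
M5
G0 X209.2267 Y163.2464
M3 S536
G1 X153.2268 Y90.3217 F1672
M5
G0 X75.8042 Y247.1459
M3 S536
G1 X96.6272 Y203.4539 F1672
G1 X61.5082 Y170.1484
G1 X18.9805 Y193.2566
G1 X27.8159 Y240.8437
G1 X75.8042 Y247.1459
M5
G0 X0.0000 Y0.0000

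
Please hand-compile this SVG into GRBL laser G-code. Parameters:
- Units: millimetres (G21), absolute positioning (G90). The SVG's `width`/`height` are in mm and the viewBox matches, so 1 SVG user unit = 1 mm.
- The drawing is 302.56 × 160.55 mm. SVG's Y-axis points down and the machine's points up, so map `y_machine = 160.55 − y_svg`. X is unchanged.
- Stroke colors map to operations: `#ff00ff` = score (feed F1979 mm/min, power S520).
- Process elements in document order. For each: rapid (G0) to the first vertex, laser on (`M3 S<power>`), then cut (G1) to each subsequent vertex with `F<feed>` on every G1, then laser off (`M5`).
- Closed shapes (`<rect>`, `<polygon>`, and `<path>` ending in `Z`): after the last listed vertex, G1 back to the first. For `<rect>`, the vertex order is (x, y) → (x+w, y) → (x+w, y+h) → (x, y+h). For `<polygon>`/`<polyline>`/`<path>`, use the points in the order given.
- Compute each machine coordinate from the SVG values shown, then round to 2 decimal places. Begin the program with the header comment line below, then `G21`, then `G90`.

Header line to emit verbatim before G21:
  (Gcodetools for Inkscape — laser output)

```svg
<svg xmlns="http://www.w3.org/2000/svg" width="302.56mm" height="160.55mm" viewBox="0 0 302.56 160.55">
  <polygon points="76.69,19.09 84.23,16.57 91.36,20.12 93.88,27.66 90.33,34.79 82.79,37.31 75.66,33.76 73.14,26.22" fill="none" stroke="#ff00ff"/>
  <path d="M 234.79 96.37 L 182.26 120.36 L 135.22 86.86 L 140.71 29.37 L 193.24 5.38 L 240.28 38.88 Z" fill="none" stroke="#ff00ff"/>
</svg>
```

(Gcodetools for Inkscape — laser output)
G21
G90
G0 X76.69 Y141.46
M3 S520
G1 X84.23 Y143.98 F1979
G1 X91.36 Y140.43 F1979
G1 X93.88 Y132.89 F1979
G1 X90.33 Y125.76 F1979
G1 X82.79 Y123.24 F1979
G1 X75.66 Y126.79 F1979
G1 X73.14 Y134.33 F1979
G1 X76.69 Y141.46 F1979
M5
G0 X234.79 Y64.18
M3 S520
G1 X182.26 Y40.19 F1979
G1 X135.22 Y73.69 F1979
G1 X140.71 Y131.18 F1979
G1 X193.24 Y155.17 F1979
G1 X240.28 Y121.67 F1979
G1 X234.79 Y64.18 F1979
M5

Since the viewBox matches the mm dimensions, user units are millimetres directly. The only transform is the Y-flip y_m = 160.55 − y_svg.

Shape 1 is a regular polygon drawn with `<polygon>`. Its stroke #ff00ff means score at S520, F1979. After flipping Y the toolpath is (76.69,141.46) → (84.23,143.98) → (91.36,140.43) → (93.88,132.89) → (90.33,125.76) → (82.79,123.24) → (75.66,126.79) → (73.14,134.33) → (76.69,141.46), returning to the start.

Shape 2 is a regular polygon drawn with `<path>`. Its stroke #ff00ff means score at S520, F1979. After flipping Y the toolpath is (234.79,64.18) → (182.26,40.19) → (135.22,73.69) → (140.71,131.18) → (193.24,155.17) → (240.28,121.67) → (234.79,64.18), returning to the start.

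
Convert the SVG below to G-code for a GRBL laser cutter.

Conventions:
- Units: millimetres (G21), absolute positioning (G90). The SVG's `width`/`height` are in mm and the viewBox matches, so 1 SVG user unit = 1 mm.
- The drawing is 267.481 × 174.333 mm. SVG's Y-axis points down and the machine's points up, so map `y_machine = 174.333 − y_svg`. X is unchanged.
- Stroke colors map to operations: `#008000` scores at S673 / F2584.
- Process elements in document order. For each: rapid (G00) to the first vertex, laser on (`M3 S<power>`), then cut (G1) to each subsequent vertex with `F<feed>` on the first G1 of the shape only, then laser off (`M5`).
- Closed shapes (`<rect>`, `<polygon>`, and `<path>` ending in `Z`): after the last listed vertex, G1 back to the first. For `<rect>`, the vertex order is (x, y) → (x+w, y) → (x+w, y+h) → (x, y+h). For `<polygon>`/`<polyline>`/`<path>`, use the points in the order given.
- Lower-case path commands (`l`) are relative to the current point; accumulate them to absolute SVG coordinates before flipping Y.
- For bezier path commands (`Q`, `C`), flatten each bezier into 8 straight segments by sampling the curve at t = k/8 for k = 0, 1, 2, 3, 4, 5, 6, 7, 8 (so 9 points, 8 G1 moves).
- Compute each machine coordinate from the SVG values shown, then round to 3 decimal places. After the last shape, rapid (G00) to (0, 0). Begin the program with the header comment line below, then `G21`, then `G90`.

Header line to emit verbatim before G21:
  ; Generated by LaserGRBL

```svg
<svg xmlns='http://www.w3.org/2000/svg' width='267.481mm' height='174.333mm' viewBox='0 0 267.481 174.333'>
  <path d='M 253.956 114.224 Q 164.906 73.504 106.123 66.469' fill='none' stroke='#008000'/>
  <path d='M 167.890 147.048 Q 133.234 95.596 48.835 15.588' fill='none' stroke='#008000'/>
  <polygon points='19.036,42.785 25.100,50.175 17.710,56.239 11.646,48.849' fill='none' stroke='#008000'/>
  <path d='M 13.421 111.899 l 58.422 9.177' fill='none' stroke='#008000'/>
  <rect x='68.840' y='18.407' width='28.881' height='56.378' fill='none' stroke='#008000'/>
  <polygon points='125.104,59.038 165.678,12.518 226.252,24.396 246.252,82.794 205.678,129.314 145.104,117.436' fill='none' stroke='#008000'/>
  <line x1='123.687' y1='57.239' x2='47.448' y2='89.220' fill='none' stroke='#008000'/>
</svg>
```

Since the viewBox matches the mm dimensions, user units are millimetres directly. The only transform is the Y-flip y_m = 174.333 − y_svg.

Shape 1 is a quadratic bezier drawn with `<path>`. Its stroke #008000 means score at S673, F2584. After flipping Y the toolpath is (253.956,60.109) → (232.166,69.763) → (211.323,78.364) → (191.425,85.912) → (172.473,92.408) → (154.467,97.851) → (137.406,102.241) → (121.292,105.579) → (106.123,107.864).

Shape 2 is a quadratic bezier drawn with `<path>`. Its stroke #008000 means score at S673, F2584. After flipping Y the toolpath is (167.890,27.285) → (158.449,40.594) → (147.453,54.796) → (134.903,69.890) → (120.798,85.876) → (105.139,102.755) → (87.926,120.526) → (69.158,139.189) → (48.835,158.745).

Shape 3 is a regular polygon drawn with `<polygon>`. Its stroke #008000 means score at S673, F2584. After flipping Y the toolpath is (19.036,131.548) → (25.100,124.158) → (17.710,118.094) → (11.646,125.484) → (19.036,131.548), returning to the start.

Shape 4 is a line segment drawn with `<path>`. Its stroke #008000 means score at S673, F2584. After flipping Y the toolpath is (13.421,62.434) → (71.843,53.257).

Shape 5 is a rectangle drawn with `<rect>`. Its stroke #008000 means score at S673, F2584. After flipping Y the toolpath is (68.840,155.926) → (97.721,155.926) → (97.721,99.548) → (68.840,99.548) → (68.840,155.926), returning to the start.

Shape 6 is a regular polygon drawn with `<polygon>`. Its stroke #008000 means score at S673, F2584. After flipping Y the toolpath is (125.104,115.295) → (165.678,161.815) → (226.252,149.937) → (246.252,91.539) → (205.678,45.019) → (145.104,56.897) → (125.104,115.295), returning to the start.

Shape 7 is a line segment drawn with `<line>`. Its stroke #008000 means score at S673, F2584. After flipping Y the toolpath is (123.687,117.094) → (47.448,85.113).

; Generated by LaserGRBL
G21
G90
G00 X253.956 Y60.109
M3 S673
G1 X232.166 Y69.763 F2584
G1 X211.323 Y78.364
G1 X191.425 Y85.912
G1 X172.473 Y92.408
G1 X154.467 Y97.851
G1 X137.406 Y102.241
G1 X121.292 Y105.579
G1 X106.123 Y107.864
M5
G00 X167.890 Y27.285
M3 S673
G1 X158.449 Y40.594 F2584
G1 X147.453 Y54.796
G1 X134.903 Y69.890
G1 X120.798 Y85.876
G1 X105.139 Y102.755
G1 X87.926 Y120.526
G1 X69.158 Y139.189
G1 X48.835 Y158.745
M5
G00 X19.036 Y131.548
M3 S673
G1 X25.100 Y124.158 F2584
G1 X17.710 Y118.094
G1 X11.646 Y125.484
G1 X19.036 Y131.548
M5
G00 X13.421 Y62.434
M3 S673
G1 X71.843 Y53.257 F2584
M5
G00 X68.840 Y155.926
M3 S673
G1 X97.721 Y155.926 F2584
G1 X97.721 Y99.548
G1 X68.840 Y99.548
G1 X68.840 Y155.926
M5
G00 X125.104 Y115.295
M3 S673
G1 X165.678 Y161.815 F2584
G1 X226.252 Y149.937
G1 X246.252 Y91.539
G1 X205.678 Y45.019
G1 X145.104 Y56.897
G1 X125.104 Y115.295
M5
G00 X123.687 Y117.094
M3 S673
G1 X47.448 Y85.113 F2584
M5
G00 X0.000 Y0.000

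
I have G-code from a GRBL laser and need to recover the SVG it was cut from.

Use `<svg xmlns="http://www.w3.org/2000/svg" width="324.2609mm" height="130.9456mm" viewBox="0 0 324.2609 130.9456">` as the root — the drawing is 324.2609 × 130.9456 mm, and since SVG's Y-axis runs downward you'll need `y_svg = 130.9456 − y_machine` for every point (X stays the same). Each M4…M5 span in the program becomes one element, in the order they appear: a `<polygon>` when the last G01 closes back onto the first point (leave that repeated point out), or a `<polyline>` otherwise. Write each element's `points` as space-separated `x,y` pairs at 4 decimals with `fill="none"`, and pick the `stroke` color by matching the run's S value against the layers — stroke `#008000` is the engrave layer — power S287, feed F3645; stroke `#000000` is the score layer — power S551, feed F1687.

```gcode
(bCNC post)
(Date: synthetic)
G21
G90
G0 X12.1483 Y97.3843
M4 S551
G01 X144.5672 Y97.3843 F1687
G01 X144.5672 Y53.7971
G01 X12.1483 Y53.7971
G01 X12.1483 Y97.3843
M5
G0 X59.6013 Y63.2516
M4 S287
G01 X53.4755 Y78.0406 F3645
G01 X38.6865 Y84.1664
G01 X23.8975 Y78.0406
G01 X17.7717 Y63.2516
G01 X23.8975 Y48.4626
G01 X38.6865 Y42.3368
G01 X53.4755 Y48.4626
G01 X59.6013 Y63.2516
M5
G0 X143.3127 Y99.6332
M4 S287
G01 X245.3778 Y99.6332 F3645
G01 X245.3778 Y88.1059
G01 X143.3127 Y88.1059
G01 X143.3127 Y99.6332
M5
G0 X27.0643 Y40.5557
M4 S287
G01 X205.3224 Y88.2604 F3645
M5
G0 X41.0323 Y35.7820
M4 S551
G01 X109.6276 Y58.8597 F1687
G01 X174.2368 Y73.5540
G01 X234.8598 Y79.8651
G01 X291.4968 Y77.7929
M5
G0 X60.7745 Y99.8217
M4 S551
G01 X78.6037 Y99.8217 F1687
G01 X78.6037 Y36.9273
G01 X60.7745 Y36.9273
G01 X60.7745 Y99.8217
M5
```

y_svg = 130.9456 − y_m.

[1] S551→`#000000` (score); closed run; points: 12.1483,33.5613 144.5672,33.5613 144.5672,77.1485 12.1483,77.1485

[2] S287→`#008000` (engrave); closed run; points: 59.6013,67.6940 53.4755,52.9050 38.6865,46.7792 23.8975,52.9050 17.7717,67.6940 23.8975,82.4830 38.6865,88.6088 53.4755,82.4830

[3] S287→`#008000` (engrave); closed run; points: 143.3127,31.3124 245.3778,31.3124 245.3778,42.8397 143.3127,42.8397

[4] S287→`#008000` (engrave); open run; points: 27.0643,90.3899 205.3224,42.6852

[5] S551→`#000000` (score); open run; points: 41.0323,95.1636 109.6276,72.0859 174.2368,57.3916 234.8598,51.0805 291.4968,53.1527

[6] S551→`#000000` (score); closed run; points: 60.7745,31.1239 78.6037,31.1239 78.6037,94.0183 60.7745,94.0183

<svg xmlns="http://www.w3.org/2000/svg" width="324.2609mm" height="130.9456mm" viewBox="0 0 324.2609 130.9456">
  <polygon points="12.1483,33.5613 144.5672,33.5613 144.5672,77.1485 12.1483,77.1485" fill="none" stroke="#000000"/>
  <polygon points="59.6013,67.6940 53.4755,52.9050 38.6865,46.7792 23.8975,52.9050 17.7717,67.6940 23.8975,82.4830 38.6865,88.6088 53.4755,82.4830" fill="none" stroke="#008000"/>
  <polygon points="143.3127,31.3124 245.3778,31.3124 245.3778,42.8397 143.3127,42.8397" fill="none" stroke="#008000"/>
  <polyline points="27.0643,90.3899 205.3224,42.6852" fill="none" stroke="#008000"/>
  <polyline points="41.0323,95.1636 109.6276,72.0859 174.2368,57.3916 234.8598,51.0805 291.4968,53.1527" fill="none" stroke="#000000"/>
  <polygon points="60.7745,31.1239 78.6037,31.1239 78.6037,94.0183 60.7745,94.0183" fill="none" stroke="#000000"/>
</svg>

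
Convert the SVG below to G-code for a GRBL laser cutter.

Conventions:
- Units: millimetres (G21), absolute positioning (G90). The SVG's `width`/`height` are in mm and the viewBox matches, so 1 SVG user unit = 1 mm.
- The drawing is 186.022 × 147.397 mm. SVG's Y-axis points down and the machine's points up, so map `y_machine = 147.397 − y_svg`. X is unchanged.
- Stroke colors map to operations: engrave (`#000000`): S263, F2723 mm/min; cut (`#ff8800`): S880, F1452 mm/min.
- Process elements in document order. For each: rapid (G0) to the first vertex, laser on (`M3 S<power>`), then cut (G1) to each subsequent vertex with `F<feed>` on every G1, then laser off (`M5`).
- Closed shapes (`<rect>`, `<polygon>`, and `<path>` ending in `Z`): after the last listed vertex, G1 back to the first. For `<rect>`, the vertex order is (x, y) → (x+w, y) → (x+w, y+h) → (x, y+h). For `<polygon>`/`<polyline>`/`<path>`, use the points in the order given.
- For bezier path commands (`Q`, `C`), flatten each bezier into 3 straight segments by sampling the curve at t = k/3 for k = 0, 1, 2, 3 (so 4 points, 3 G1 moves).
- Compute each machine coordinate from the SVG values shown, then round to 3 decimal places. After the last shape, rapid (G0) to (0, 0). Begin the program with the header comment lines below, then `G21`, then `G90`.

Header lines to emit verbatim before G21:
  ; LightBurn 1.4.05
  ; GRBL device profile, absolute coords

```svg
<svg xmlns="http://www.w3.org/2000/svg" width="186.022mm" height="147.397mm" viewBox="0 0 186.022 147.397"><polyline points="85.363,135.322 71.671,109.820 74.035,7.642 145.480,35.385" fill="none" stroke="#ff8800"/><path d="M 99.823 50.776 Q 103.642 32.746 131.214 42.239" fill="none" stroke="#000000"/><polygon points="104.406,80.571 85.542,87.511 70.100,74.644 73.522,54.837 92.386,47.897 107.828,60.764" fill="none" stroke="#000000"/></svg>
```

; LightBurn 1.4.05
; GRBL device profile, absolute coords
G21
G90
G0 X85.363 Y12.075
M3 S880
G1 X71.671 Y37.577 F1452
G1 X74.035 Y139.755 F1452
G1 X145.480 Y112.012 F1452
M5
G0 X99.823 Y96.621
M3 S263
G1 X105.008 Y105.583 F2723
G1 X115.472 Y108.429 F2723
G1 X131.214 Y105.158 F2723
M5
G0 X104.406 Y66.826
M3 S263
G1 X85.542 Y59.886 F2723
G1 X70.100 Y72.753 F2723
G1 X73.522 Y92.560 F2723
G1 X92.386 Y99.500 F2723
G1 X107.828 Y86.633 F2723
G1 X104.406 Y66.826 F2723
M5
G0 X0.000 Y0.000

viewBox `0 0 186.022 147.397` with mm width/height → 1 unit = 1 mm. Flip: y_m = 147.397 − y_svg.

**Shape 1** — `<polyline>` open polyline, stroke `#ff8800` → cut (S880, F1452). Machine vertices: (85.363,12.075) → (71.671,37.577) → (74.035,139.755) → (145.480,112.012). Open path.

**Shape 2** — `<path>` quadratic bezier, stroke `#000000` → engrave (S263, F2723). Control points (SVG): P0=(99.823,50.776), P1=(103.642,32.746), P2=(131.214,42.239); sampled at t=k/3. Machine vertices: (99.823,96.621) → (105.008,105.583) → (115.472,108.429) → (131.214,105.158). Open path.

**Shape 3** — `<polygon>` regular polygon, stroke `#000000` → engrave (S263, F2723). Machine vertices: (104.406,66.826) → (85.542,59.886) → (70.100,72.753) → (73.522,92.560) → (92.386,99.500) → (107.828,86.633) → (104.406,66.826). Closed: final G1 returns to the first vertex.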